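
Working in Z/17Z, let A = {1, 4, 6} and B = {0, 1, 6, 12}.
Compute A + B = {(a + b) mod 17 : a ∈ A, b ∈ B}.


Work in Z/17Z: reduce every sum a + b modulo 17.
Enumerate all 12 pairs:
a = 1: 1+0=1, 1+1=2, 1+6=7, 1+12=13
a = 4: 4+0=4, 4+1=5, 4+6=10, 4+12=16
a = 6: 6+0=6, 6+1=7, 6+6=12, 6+12=1
Distinct residues collected: {1, 2, 4, 5, 6, 7, 10, 12, 13, 16}
|A + B| = 10 (out of 17 total residues).

A + B = {1, 2, 4, 5, 6, 7, 10, 12, 13, 16}


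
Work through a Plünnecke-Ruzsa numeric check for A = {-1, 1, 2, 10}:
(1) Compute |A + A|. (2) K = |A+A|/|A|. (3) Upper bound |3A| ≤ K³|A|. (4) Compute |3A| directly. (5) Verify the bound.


|A| = 4.
Step 1: Compute A + A by enumerating all 16 pairs.
A + A = {-2, 0, 1, 2, 3, 4, 9, 11, 12, 20}, so |A + A| = 10.
Step 2: Doubling constant K = |A + A|/|A| = 10/4 = 10/4 ≈ 2.5000.
Step 3: Plünnecke-Ruzsa gives |3A| ≤ K³·|A| = (2.5000)³ · 4 ≈ 62.5000.
Step 4: Compute 3A = A + A + A directly by enumerating all triples (a,b,c) ∈ A³; |3A| = 19.
Step 5: Check 19 ≤ 62.5000? Yes ✓.

K = 10/4, Plünnecke-Ruzsa bound K³|A| ≈ 62.5000, |3A| = 19, inequality holds.


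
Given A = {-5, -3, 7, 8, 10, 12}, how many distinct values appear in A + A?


A + A = {a + a' : a, a' ∈ A}; |A| = 6.
General bounds: 2|A| - 1 ≤ |A + A| ≤ |A|(|A|+1)/2, i.e. 11 ≤ |A + A| ≤ 21.
Lower bound 2|A|-1 is attained iff A is an arithmetic progression.
Enumerate sums a + a' for a ≤ a' (symmetric, so this suffices):
a = -5: -5+-5=-10, -5+-3=-8, -5+7=2, -5+8=3, -5+10=5, -5+12=7
a = -3: -3+-3=-6, -3+7=4, -3+8=5, -3+10=7, -3+12=9
a = 7: 7+7=14, 7+8=15, 7+10=17, 7+12=19
a = 8: 8+8=16, 8+10=18, 8+12=20
a = 10: 10+10=20, 10+12=22
a = 12: 12+12=24
Distinct sums: {-10, -8, -6, 2, 3, 4, 5, 7, 9, 14, 15, 16, 17, 18, 19, 20, 22, 24}
|A + A| = 18

|A + A| = 18


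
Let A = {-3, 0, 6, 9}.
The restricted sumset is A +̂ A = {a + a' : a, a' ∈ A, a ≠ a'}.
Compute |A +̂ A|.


Restricted sumset: A +̂ A = {a + a' : a ∈ A, a' ∈ A, a ≠ a'}.
Equivalently, take A + A and drop any sum 2a that is achievable ONLY as a + a for a ∈ A (i.e. sums representable only with equal summands).
Enumerate pairs (a, a') with a < a' (symmetric, so each unordered pair gives one sum; this covers all a ≠ a'):
  -3 + 0 = -3
  -3 + 6 = 3
  -3 + 9 = 6
  0 + 6 = 6
  0 + 9 = 9
  6 + 9 = 15
Collected distinct sums: {-3, 3, 6, 9, 15}
|A +̂ A| = 5
(Reference bound: |A +̂ A| ≥ 2|A| - 3 for |A| ≥ 2, with |A| = 4 giving ≥ 5.)

|A +̂ A| = 5


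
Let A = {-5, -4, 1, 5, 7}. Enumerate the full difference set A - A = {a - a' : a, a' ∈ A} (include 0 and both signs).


A - A = {a - a' : a, a' ∈ A}.
Compute a - a' for each ordered pair (a, a'):
a = -5: -5--5=0, -5--4=-1, -5-1=-6, -5-5=-10, -5-7=-12
a = -4: -4--5=1, -4--4=0, -4-1=-5, -4-5=-9, -4-7=-11
a = 1: 1--5=6, 1--4=5, 1-1=0, 1-5=-4, 1-7=-6
a = 5: 5--5=10, 5--4=9, 5-1=4, 5-5=0, 5-7=-2
a = 7: 7--5=12, 7--4=11, 7-1=6, 7-5=2, 7-7=0
Collecting distinct values (and noting 0 appears from a-a):
A - A = {-12, -11, -10, -9, -6, -5, -4, -2, -1, 0, 1, 2, 4, 5, 6, 9, 10, 11, 12}
|A - A| = 19

A - A = {-12, -11, -10, -9, -6, -5, -4, -2, -1, 0, 1, 2, 4, 5, 6, 9, 10, 11, 12}


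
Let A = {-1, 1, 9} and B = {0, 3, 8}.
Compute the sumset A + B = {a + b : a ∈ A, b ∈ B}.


A + B = {a + b : a ∈ A, b ∈ B}.
Enumerate all |A|·|B| = 3·3 = 9 pairs (a, b) and collect distinct sums.
a = -1: -1+0=-1, -1+3=2, -1+8=7
a = 1: 1+0=1, 1+3=4, 1+8=9
a = 9: 9+0=9, 9+3=12, 9+8=17
Collecting distinct sums: A + B = {-1, 1, 2, 4, 7, 9, 12, 17}
|A + B| = 8

A + B = {-1, 1, 2, 4, 7, 9, 12, 17}


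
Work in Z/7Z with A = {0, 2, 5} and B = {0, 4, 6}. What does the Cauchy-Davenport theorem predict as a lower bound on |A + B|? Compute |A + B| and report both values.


Cauchy-Davenport: |A + B| ≥ min(p, |A| + |B| - 1) for A, B nonempty in Z/pZ.
|A| = 3, |B| = 3, p = 7.
CD lower bound = min(7, 3 + 3 - 1) = min(7, 5) = 5.
Compute A + B mod 7 directly:
a = 0: 0+0=0, 0+4=4, 0+6=6
a = 2: 2+0=2, 2+4=6, 2+6=1
a = 5: 5+0=5, 5+4=2, 5+6=4
A + B = {0, 1, 2, 4, 5, 6}, so |A + B| = 6.
Verify: 6 ≥ 5? Yes ✓.

CD lower bound = 5, actual |A + B| = 6.


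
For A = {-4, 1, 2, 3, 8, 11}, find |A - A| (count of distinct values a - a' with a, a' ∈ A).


A - A = {a - a' : a, a' ∈ A}; |A| = 6.
Bounds: 2|A|-1 ≤ |A - A| ≤ |A|² - |A| + 1, i.e. 11 ≤ |A - A| ≤ 31.
Note: 0 ∈ A - A always (from a - a). The set is symmetric: if d ∈ A - A then -d ∈ A - A.
Enumerate nonzero differences d = a - a' with a > a' (then include -d):
Positive differences: {1, 2, 3, 5, 6, 7, 8, 9, 10, 12, 15}
Full difference set: {0} ∪ (positive diffs) ∪ (negative diffs).
|A - A| = 1 + 2·11 = 23 (matches direct enumeration: 23).

|A - A| = 23


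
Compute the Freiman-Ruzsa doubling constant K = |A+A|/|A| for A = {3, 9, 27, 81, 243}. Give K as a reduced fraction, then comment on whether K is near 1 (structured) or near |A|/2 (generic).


|A| = 5.
Compute A + A by enumerating all 25 pairs.
A + A = {6, 12, 18, 30, 36, 54, 84, 90, 108, 162, 246, 252, 270, 324, 486}, so |A + A| = 15.
K = |A + A| / |A| = 15/5 = 3/1 ≈ 3.0000.
Reference: AP of size 5 gives K = 9/5 ≈ 1.8000; a fully generic set of size 5 gives K ≈ 3.0000.

|A| = 5, |A + A| = 15, K = 15/5 = 3/1.


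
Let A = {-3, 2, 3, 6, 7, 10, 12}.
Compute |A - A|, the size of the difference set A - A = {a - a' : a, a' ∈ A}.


A - A = {a - a' : a, a' ∈ A}; |A| = 7.
Bounds: 2|A|-1 ≤ |A - A| ≤ |A|² - |A| + 1, i.e. 13 ≤ |A - A| ≤ 43.
Note: 0 ∈ A - A always (from a - a). The set is symmetric: if d ∈ A - A then -d ∈ A - A.
Enumerate nonzero differences d = a - a' with a > a' (then include -d):
Positive differences: {1, 2, 3, 4, 5, 6, 7, 8, 9, 10, 13, 15}
Full difference set: {0} ∪ (positive diffs) ∪ (negative diffs).
|A - A| = 1 + 2·12 = 25 (matches direct enumeration: 25).

|A - A| = 25


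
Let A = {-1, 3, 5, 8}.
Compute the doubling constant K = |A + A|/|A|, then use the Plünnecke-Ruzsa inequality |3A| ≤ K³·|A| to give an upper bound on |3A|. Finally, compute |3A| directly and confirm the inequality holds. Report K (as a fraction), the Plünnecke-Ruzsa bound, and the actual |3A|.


|A| = 4.
Step 1: Compute A + A by enumerating all 16 pairs.
A + A = {-2, 2, 4, 6, 7, 8, 10, 11, 13, 16}, so |A + A| = 10.
Step 2: Doubling constant K = |A + A|/|A| = 10/4 = 10/4 ≈ 2.5000.
Step 3: Plünnecke-Ruzsa gives |3A| ≤ K³·|A| = (2.5000)³ · 4 ≈ 62.5000.
Step 4: Compute 3A = A + A + A directly by enumerating all triples (a,b,c) ∈ A³; |3A| = 18.
Step 5: Check 18 ≤ 62.5000? Yes ✓.

K = 10/4, Plünnecke-Ruzsa bound K³|A| ≈ 62.5000, |3A| = 18, inequality holds.


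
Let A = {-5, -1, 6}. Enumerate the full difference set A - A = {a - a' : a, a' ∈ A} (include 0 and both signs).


A - A = {a - a' : a, a' ∈ A}.
Compute a - a' for each ordered pair (a, a'):
a = -5: -5--5=0, -5--1=-4, -5-6=-11
a = -1: -1--5=4, -1--1=0, -1-6=-7
a = 6: 6--5=11, 6--1=7, 6-6=0
Collecting distinct values (and noting 0 appears from a-a):
A - A = {-11, -7, -4, 0, 4, 7, 11}
|A - A| = 7

A - A = {-11, -7, -4, 0, 4, 7, 11}


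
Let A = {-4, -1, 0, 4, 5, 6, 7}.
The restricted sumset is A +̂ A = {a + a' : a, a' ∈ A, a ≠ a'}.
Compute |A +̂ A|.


Restricted sumset: A +̂ A = {a + a' : a ∈ A, a' ∈ A, a ≠ a'}.
Equivalently, take A + A and drop any sum 2a that is achievable ONLY as a + a for a ∈ A (i.e. sums representable only with equal summands).
Enumerate pairs (a, a') with a < a' (symmetric, so each unordered pair gives one sum; this covers all a ≠ a'):
  -4 + -1 = -5
  -4 + 0 = -4
  -4 + 4 = 0
  -4 + 5 = 1
  -4 + 6 = 2
  -4 + 7 = 3
  -1 + 0 = -1
  -1 + 4 = 3
  -1 + 5 = 4
  -1 + 6 = 5
  -1 + 7 = 6
  0 + 4 = 4
  0 + 5 = 5
  0 + 6 = 6
  0 + 7 = 7
  4 + 5 = 9
  4 + 6 = 10
  4 + 7 = 11
  5 + 6 = 11
  5 + 7 = 12
  6 + 7 = 13
Collected distinct sums: {-5, -4, -1, 0, 1, 2, 3, 4, 5, 6, 7, 9, 10, 11, 12, 13}
|A +̂ A| = 16
(Reference bound: |A +̂ A| ≥ 2|A| - 3 for |A| ≥ 2, with |A| = 7 giving ≥ 11.)

|A +̂ A| = 16


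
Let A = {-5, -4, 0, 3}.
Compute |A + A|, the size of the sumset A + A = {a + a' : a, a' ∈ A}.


A + A = {a + a' : a, a' ∈ A}; |A| = 4.
General bounds: 2|A| - 1 ≤ |A + A| ≤ |A|(|A|+1)/2, i.e. 7 ≤ |A + A| ≤ 10.
Lower bound 2|A|-1 is attained iff A is an arithmetic progression.
Enumerate sums a + a' for a ≤ a' (symmetric, so this suffices):
a = -5: -5+-5=-10, -5+-4=-9, -5+0=-5, -5+3=-2
a = -4: -4+-4=-8, -4+0=-4, -4+3=-1
a = 0: 0+0=0, 0+3=3
a = 3: 3+3=6
Distinct sums: {-10, -9, -8, -5, -4, -2, -1, 0, 3, 6}
|A + A| = 10

|A + A| = 10


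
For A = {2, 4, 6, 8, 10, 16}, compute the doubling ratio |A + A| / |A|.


|A| = 6.
Compute A + A by enumerating all 36 pairs.
A + A = {4, 6, 8, 10, 12, 14, 16, 18, 20, 22, 24, 26, 32}, so |A + A| = 13.
K = |A + A| / |A| = 13/6 (already in lowest terms) ≈ 2.1667.
Reference: AP of size 6 gives K = 11/6 ≈ 1.8333; a fully generic set of size 6 gives K ≈ 3.5000.

|A| = 6, |A + A| = 13, K = 13/6.


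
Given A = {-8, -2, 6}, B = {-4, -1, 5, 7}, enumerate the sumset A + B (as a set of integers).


A + B = {a + b : a ∈ A, b ∈ B}.
Enumerate all |A|·|B| = 3·4 = 12 pairs (a, b) and collect distinct sums.
a = -8: -8+-4=-12, -8+-1=-9, -8+5=-3, -8+7=-1
a = -2: -2+-4=-6, -2+-1=-3, -2+5=3, -2+7=5
a = 6: 6+-4=2, 6+-1=5, 6+5=11, 6+7=13
Collecting distinct sums: A + B = {-12, -9, -6, -3, -1, 2, 3, 5, 11, 13}
|A + B| = 10

A + B = {-12, -9, -6, -3, -1, 2, 3, 5, 11, 13}


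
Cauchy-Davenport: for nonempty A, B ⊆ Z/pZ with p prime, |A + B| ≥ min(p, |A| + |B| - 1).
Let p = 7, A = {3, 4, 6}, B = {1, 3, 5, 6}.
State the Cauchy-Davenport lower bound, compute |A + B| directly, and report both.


Cauchy-Davenport: |A + B| ≥ min(p, |A| + |B| - 1) for A, B nonempty in Z/pZ.
|A| = 3, |B| = 4, p = 7.
CD lower bound = min(7, 3 + 4 - 1) = min(7, 6) = 6.
Compute A + B mod 7 directly:
a = 3: 3+1=4, 3+3=6, 3+5=1, 3+6=2
a = 4: 4+1=5, 4+3=0, 4+5=2, 4+6=3
a = 6: 6+1=0, 6+3=2, 6+5=4, 6+6=5
A + B = {0, 1, 2, 3, 4, 5, 6}, so |A + B| = 7.
Verify: 7 ≥ 6? Yes ✓.

CD lower bound = 6, actual |A + B| = 7.


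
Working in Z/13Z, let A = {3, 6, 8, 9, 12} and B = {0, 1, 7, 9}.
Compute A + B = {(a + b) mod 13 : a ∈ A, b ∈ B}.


Work in Z/13Z: reduce every sum a + b modulo 13.
Enumerate all 20 pairs:
a = 3: 3+0=3, 3+1=4, 3+7=10, 3+9=12
a = 6: 6+0=6, 6+1=7, 6+7=0, 6+9=2
a = 8: 8+0=8, 8+1=9, 8+7=2, 8+9=4
a = 9: 9+0=9, 9+1=10, 9+7=3, 9+9=5
a = 12: 12+0=12, 12+1=0, 12+7=6, 12+9=8
Distinct residues collected: {0, 2, 3, 4, 5, 6, 7, 8, 9, 10, 12}
|A + B| = 11 (out of 13 total residues).

A + B = {0, 2, 3, 4, 5, 6, 7, 8, 9, 10, 12}


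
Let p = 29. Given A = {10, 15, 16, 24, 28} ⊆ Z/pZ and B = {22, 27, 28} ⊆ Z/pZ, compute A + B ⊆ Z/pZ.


Work in Z/29Z: reduce every sum a + b modulo 29.
Enumerate all 15 pairs:
a = 10: 10+22=3, 10+27=8, 10+28=9
a = 15: 15+22=8, 15+27=13, 15+28=14
a = 16: 16+22=9, 16+27=14, 16+28=15
a = 24: 24+22=17, 24+27=22, 24+28=23
a = 28: 28+22=21, 28+27=26, 28+28=27
Distinct residues collected: {3, 8, 9, 13, 14, 15, 17, 21, 22, 23, 26, 27}
|A + B| = 12 (out of 29 total residues).

A + B = {3, 8, 9, 13, 14, 15, 17, 21, 22, 23, 26, 27}


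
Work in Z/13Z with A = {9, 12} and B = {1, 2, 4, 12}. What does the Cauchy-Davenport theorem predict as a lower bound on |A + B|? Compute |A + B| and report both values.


Cauchy-Davenport: |A + B| ≥ min(p, |A| + |B| - 1) for A, B nonempty in Z/pZ.
|A| = 2, |B| = 4, p = 13.
CD lower bound = min(13, 2 + 4 - 1) = min(13, 5) = 5.
Compute A + B mod 13 directly:
a = 9: 9+1=10, 9+2=11, 9+4=0, 9+12=8
a = 12: 12+1=0, 12+2=1, 12+4=3, 12+12=11
A + B = {0, 1, 3, 8, 10, 11}, so |A + B| = 6.
Verify: 6 ≥ 5? Yes ✓.

CD lower bound = 5, actual |A + B| = 6.


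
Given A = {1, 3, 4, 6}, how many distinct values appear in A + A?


A + A = {a + a' : a, a' ∈ A}; |A| = 4.
General bounds: 2|A| - 1 ≤ |A + A| ≤ |A|(|A|+1)/2, i.e. 7 ≤ |A + A| ≤ 10.
Lower bound 2|A|-1 is attained iff A is an arithmetic progression.
Enumerate sums a + a' for a ≤ a' (symmetric, so this suffices):
a = 1: 1+1=2, 1+3=4, 1+4=5, 1+6=7
a = 3: 3+3=6, 3+4=7, 3+6=9
a = 4: 4+4=8, 4+6=10
a = 6: 6+6=12
Distinct sums: {2, 4, 5, 6, 7, 8, 9, 10, 12}
|A + A| = 9

|A + A| = 9


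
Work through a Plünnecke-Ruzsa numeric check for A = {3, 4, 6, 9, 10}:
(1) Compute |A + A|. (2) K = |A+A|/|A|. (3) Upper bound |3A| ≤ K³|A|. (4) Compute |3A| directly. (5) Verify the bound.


|A| = 5.
Step 1: Compute A + A by enumerating all 25 pairs.
A + A = {6, 7, 8, 9, 10, 12, 13, 14, 15, 16, 18, 19, 20}, so |A + A| = 13.
Step 2: Doubling constant K = |A + A|/|A| = 13/5 = 13/5 ≈ 2.6000.
Step 3: Plünnecke-Ruzsa gives |3A| ≤ K³·|A| = (2.6000)³ · 5 ≈ 87.8800.
Step 4: Compute 3A = A + A + A directly by enumerating all triples (a,b,c) ∈ A³; |3A| = 22.
Step 5: Check 22 ≤ 87.8800? Yes ✓.

K = 13/5, Plünnecke-Ruzsa bound K³|A| ≈ 87.8800, |3A| = 22, inequality holds.


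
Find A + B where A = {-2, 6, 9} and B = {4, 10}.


A + B = {a + b : a ∈ A, b ∈ B}.
Enumerate all |A|·|B| = 3·2 = 6 pairs (a, b) and collect distinct sums.
a = -2: -2+4=2, -2+10=8
a = 6: 6+4=10, 6+10=16
a = 9: 9+4=13, 9+10=19
Collecting distinct sums: A + B = {2, 8, 10, 13, 16, 19}
|A + B| = 6

A + B = {2, 8, 10, 13, 16, 19}


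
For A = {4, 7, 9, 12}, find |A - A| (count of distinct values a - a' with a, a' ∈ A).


A - A = {a - a' : a, a' ∈ A}; |A| = 4.
Bounds: 2|A|-1 ≤ |A - A| ≤ |A|² - |A| + 1, i.e. 7 ≤ |A - A| ≤ 13.
Note: 0 ∈ A - A always (from a - a). The set is symmetric: if d ∈ A - A then -d ∈ A - A.
Enumerate nonzero differences d = a - a' with a > a' (then include -d):
Positive differences: {2, 3, 5, 8}
Full difference set: {0} ∪ (positive diffs) ∪ (negative diffs).
|A - A| = 1 + 2·4 = 9 (matches direct enumeration: 9).

|A - A| = 9


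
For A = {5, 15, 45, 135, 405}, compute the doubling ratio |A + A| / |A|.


|A| = 5.
Compute A + A by enumerating all 25 pairs.
A + A = {10, 20, 30, 50, 60, 90, 140, 150, 180, 270, 410, 420, 450, 540, 810}, so |A + A| = 15.
K = |A + A| / |A| = 15/5 = 3/1 ≈ 3.0000.
Reference: AP of size 5 gives K = 9/5 ≈ 1.8000; a fully generic set of size 5 gives K ≈ 3.0000.

|A| = 5, |A + A| = 15, K = 15/5 = 3/1.


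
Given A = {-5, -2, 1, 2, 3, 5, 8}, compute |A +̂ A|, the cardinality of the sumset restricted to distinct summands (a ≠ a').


Restricted sumset: A +̂ A = {a + a' : a ∈ A, a' ∈ A, a ≠ a'}.
Equivalently, take A + A and drop any sum 2a that is achievable ONLY as a + a for a ∈ A (i.e. sums representable only with equal summands).
Enumerate pairs (a, a') with a < a' (symmetric, so each unordered pair gives one sum; this covers all a ≠ a'):
  -5 + -2 = -7
  -5 + 1 = -4
  -5 + 2 = -3
  -5 + 3 = -2
  -5 + 5 = 0
  -5 + 8 = 3
  -2 + 1 = -1
  -2 + 2 = 0
  -2 + 3 = 1
  -2 + 5 = 3
  -2 + 8 = 6
  1 + 2 = 3
  1 + 3 = 4
  1 + 5 = 6
  1 + 8 = 9
  2 + 3 = 5
  2 + 5 = 7
  2 + 8 = 10
  3 + 5 = 8
  3 + 8 = 11
  5 + 8 = 13
Collected distinct sums: {-7, -4, -3, -2, -1, 0, 1, 3, 4, 5, 6, 7, 8, 9, 10, 11, 13}
|A +̂ A| = 17
(Reference bound: |A +̂ A| ≥ 2|A| - 3 for |A| ≥ 2, with |A| = 7 giving ≥ 11.)

|A +̂ A| = 17


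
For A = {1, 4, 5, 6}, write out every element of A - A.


A - A = {a - a' : a, a' ∈ A}.
Compute a - a' for each ordered pair (a, a'):
a = 1: 1-1=0, 1-4=-3, 1-5=-4, 1-6=-5
a = 4: 4-1=3, 4-4=0, 4-5=-1, 4-6=-2
a = 5: 5-1=4, 5-4=1, 5-5=0, 5-6=-1
a = 6: 6-1=5, 6-4=2, 6-5=1, 6-6=0
Collecting distinct values (and noting 0 appears from a-a):
A - A = {-5, -4, -3, -2, -1, 0, 1, 2, 3, 4, 5}
|A - A| = 11

A - A = {-5, -4, -3, -2, -1, 0, 1, 2, 3, 4, 5}


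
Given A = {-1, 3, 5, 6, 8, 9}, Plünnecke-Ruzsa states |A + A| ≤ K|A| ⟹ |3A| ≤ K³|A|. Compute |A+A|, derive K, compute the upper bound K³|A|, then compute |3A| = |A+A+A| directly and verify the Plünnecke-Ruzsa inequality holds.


|A| = 6.
Step 1: Compute A + A by enumerating all 36 pairs.
A + A = {-2, 2, 4, 5, 6, 7, 8, 9, 10, 11, 12, 13, 14, 15, 16, 17, 18}, so |A + A| = 17.
Step 2: Doubling constant K = |A + A|/|A| = 17/6 = 17/6 ≈ 2.8333.
Step 3: Plünnecke-Ruzsa gives |3A| ≤ K³·|A| = (2.8333)³ · 6 ≈ 136.4722.
Step 4: Compute 3A = A + A + A directly by enumerating all triples (a,b,c) ∈ A³; |3A| = 27.
Step 5: Check 27 ≤ 136.4722? Yes ✓.

K = 17/6, Plünnecke-Ruzsa bound K³|A| ≈ 136.4722, |3A| = 27, inequality holds.


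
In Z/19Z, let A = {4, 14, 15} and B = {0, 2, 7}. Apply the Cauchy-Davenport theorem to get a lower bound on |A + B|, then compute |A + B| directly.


Cauchy-Davenport: |A + B| ≥ min(p, |A| + |B| - 1) for A, B nonempty in Z/pZ.
|A| = 3, |B| = 3, p = 19.
CD lower bound = min(19, 3 + 3 - 1) = min(19, 5) = 5.
Compute A + B mod 19 directly:
a = 4: 4+0=4, 4+2=6, 4+7=11
a = 14: 14+0=14, 14+2=16, 14+7=2
a = 15: 15+0=15, 15+2=17, 15+7=3
A + B = {2, 3, 4, 6, 11, 14, 15, 16, 17}, so |A + B| = 9.
Verify: 9 ≥ 5? Yes ✓.

CD lower bound = 5, actual |A + B| = 9.


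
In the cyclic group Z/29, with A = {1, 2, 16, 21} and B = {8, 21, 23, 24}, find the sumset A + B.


Work in Z/29Z: reduce every sum a + b modulo 29.
Enumerate all 16 pairs:
a = 1: 1+8=9, 1+21=22, 1+23=24, 1+24=25
a = 2: 2+8=10, 2+21=23, 2+23=25, 2+24=26
a = 16: 16+8=24, 16+21=8, 16+23=10, 16+24=11
a = 21: 21+8=0, 21+21=13, 21+23=15, 21+24=16
Distinct residues collected: {0, 8, 9, 10, 11, 13, 15, 16, 22, 23, 24, 25, 26}
|A + B| = 13 (out of 29 total residues).

A + B = {0, 8, 9, 10, 11, 13, 15, 16, 22, 23, 24, 25, 26}


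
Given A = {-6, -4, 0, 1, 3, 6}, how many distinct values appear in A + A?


A + A = {a + a' : a, a' ∈ A}; |A| = 6.
General bounds: 2|A| - 1 ≤ |A + A| ≤ |A|(|A|+1)/2, i.e. 11 ≤ |A + A| ≤ 21.
Lower bound 2|A|-1 is attained iff A is an arithmetic progression.
Enumerate sums a + a' for a ≤ a' (symmetric, so this suffices):
a = -6: -6+-6=-12, -6+-4=-10, -6+0=-6, -6+1=-5, -6+3=-3, -6+6=0
a = -4: -4+-4=-8, -4+0=-4, -4+1=-3, -4+3=-1, -4+6=2
a = 0: 0+0=0, 0+1=1, 0+3=3, 0+6=6
a = 1: 1+1=2, 1+3=4, 1+6=7
a = 3: 3+3=6, 3+6=9
a = 6: 6+6=12
Distinct sums: {-12, -10, -8, -6, -5, -4, -3, -1, 0, 1, 2, 3, 4, 6, 7, 9, 12}
|A + A| = 17

|A + A| = 17


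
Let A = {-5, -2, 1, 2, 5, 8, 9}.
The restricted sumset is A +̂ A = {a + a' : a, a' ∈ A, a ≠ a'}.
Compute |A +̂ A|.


Restricted sumset: A +̂ A = {a + a' : a ∈ A, a' ∈ A, a ≠ a'}.
Equivalently, take A + A and drop any sum 2a that is achievable ONLY as a + a for a ∈ A (i.e. sums representable only with equal summands).
Enumerate pairs (a, a') with a < a' (symmetric, so each unordered pair gives one sum; this covers all a ≠ a'):
  -5 + -2 = -7
  -5 + 1 = -4
  -5 + 2 = -3
  -5 + 5 = 0
  -5 + 8 = 3
  -5 + 9 = 4
  -2 + 1 = -1
  -2 + 2 = 0
  -2 + 5 = 3
  -2 + 8 = 6
  -2 + 9 = 7
  1 + 2 = 3
  1 + 5 = 6
  1 + 8 = 9
  1 + 9 = 10
  2 + 5 = 7
  2 + 8 = 10
  2 + 9 = 11
  5 + 8 = 13
  5 + 9 = 14
  8 + 9 = 17
Collected distinct sums: {-7, -4, -3, -1, 0, 3, 4, 6, 7, 9, 10, 11, 13, 14, 17}
|A +̂ A| = 15
(Reference bound: |A +̂ A| ≥ 2|A| - 3 for |A| ≥ 2, with |A| = 7 giving ≥ 11.)

|A +̂ A| = 15


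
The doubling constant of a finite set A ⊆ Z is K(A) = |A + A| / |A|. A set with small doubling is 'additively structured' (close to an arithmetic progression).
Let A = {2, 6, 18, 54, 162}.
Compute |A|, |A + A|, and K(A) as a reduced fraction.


|A| = 5.
Compute A + A by enumerating all 25 pairs.
A + A = {4, 8, 12, 20, 24, 36, 56, 60, 72, 108, 164, 168, 180, 216, 324}, so |A + A| = 15.
K = |A + A| / |A| = 15/5 = 3/1 ≈ 3.0000.
Reference: AP of size 5 gives K = 9/5 ≈ 1.8000; a fully generic set of size 5 gives K ≈ 3.0000.

|A| = 5, |A + A| = 15, K = 15/5 = 3/1.


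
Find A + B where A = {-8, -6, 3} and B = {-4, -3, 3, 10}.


A + B = {a + b : a ∈ A, b ∈ B}.
Enumerate all |A|·|B| = 3·4 = 12 pairs (a, b) and collect distinct sums.
a = -8: -8+-4=-12, -8+-3=-11, -8+3=-5, -8+10=2
a = -6: -6+-4=-10, -6+-3=-9, -6+3=-3, -6+10=4
a = 3: 3+-4=-1, 3+-3=0, 3+3=6, 3+10=13
Collecting distinct sums: A + B = {-12, -11, -10, -9, -5, -3, -1, 0, 2, 4, 6, 13}
|A + B| = 12

A + B = {-12, -11, -10, -9, -5, -3, -1, 0, 2, 4, 6, 13}


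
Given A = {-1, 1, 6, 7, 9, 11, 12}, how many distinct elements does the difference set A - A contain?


A - A = {a - a' : a, a' ∈ A}; |A| = 7.
Bounds: 2|A|-1 ≤ |A - A| ≤ |A|² - |A| + 1, i.e. 13 ≤ |A - A| ≤ 43.
Note: 0 ∈ A - A always (from a - a). The set is symmetric: if d ∈ A - A then -d ∈ A - A.
Enumerate nonzero differences d = a - a' with a > a' (then include -d):
Positive differences: {1, 2, 3, 4, 5, 6, 7, 8, 10, 11, 12, 13}
Full difference set: {0} ∪ (positive diffs) ∪ (negative diffs).
|A - A| = 1 + 2·12 = 25 (matches direct enumeration: 25).

|A - A| = 25


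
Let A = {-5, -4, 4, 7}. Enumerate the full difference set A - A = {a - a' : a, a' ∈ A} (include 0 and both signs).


A - A = {a - a' : a, a' ∈ A}.
Compute a - a' for each ordered pair (a, a'):
a = -5: -5--5=0, -5--4=-1, -5-4=-9, -5-7=-12
a = -4: -4--5=1, -4--4=0, -4-4=-8, -4-7=-11
a = 4: 4--5=9, 4--4=8, 4-4=0, 4-7=-3
a = 7: 7--5=12, 7--4=11, 7-4=3, 7-7=0
Collecting distinct values (and noting 0 appears from a-a):
A - A = {-12, -11, -9, -8, -3, -1, 0, 1, 3, 8, 9, 11, 12}
|A - A| = 13

A - A = {-12, -11, -9, -8, -3, -1, 0, 1, 3, 8, 9, 11, 12}


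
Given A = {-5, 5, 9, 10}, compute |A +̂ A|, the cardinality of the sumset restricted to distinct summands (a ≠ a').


Restricted sumset: A +̂ A = {a + a' : a ∈ A, a' ∈ A, a ≠ a'}.
Equivalently, take A + A and drop any sum 2a that is achievable ONLY as a + a for a ∈ A (i.e. sums representable only with equal summands).
Enumerate pairs (a, a') with a < a' (symmetric, so each unordered pair gives one sum; this covers all a ≠ a'):
  -5 + 5 = 0
  -5 + 9 = 4
  -5 + 10 = 5
  5 + 9 = 14
  5 + 10 = 15
  9 + 10 = 19
Collected distinct sums: {0, 4, 5, 14, 15, 19}
|A +̂ A| = 6
(Reference bound: |A +̂ A| ≥ 2|A| - 3 for |A| ≥ 2, with |A| = 4 giving ≥ 5.)

|A +̂ A| = 6


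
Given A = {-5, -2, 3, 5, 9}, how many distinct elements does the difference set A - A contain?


A - A = {a - a' : a, a' ∈ A}; |A| = 5.
Bounds: 2|A|-1 ≤ |A - A| ≤ |A|² - |A| + 1, i.e. 9 ≤ |A - A| ≤ 21.
Note: 0 ∈ A - A always (from a - a). The set is symmetric: if d ∈ A - A then -d ∈ A - A.
Enumerate nonzero differences d = a - a' with a > a' (then include -d):
Positive differences: {2, 3, 4, 5, 6, 7, 8, 10, 11, 14}
Full difference set: {0} ∪ (positive diffs) ∪ (negative diffs).
|A - A| = 1 + 2·10 = 21 (matches direct enumeration: 21).

|A - A| = 21


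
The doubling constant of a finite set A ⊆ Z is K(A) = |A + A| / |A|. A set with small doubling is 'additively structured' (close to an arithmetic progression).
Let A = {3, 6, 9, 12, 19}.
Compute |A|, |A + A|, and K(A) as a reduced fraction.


|A| = 5.
Compute A + A by enumerating all 25 pairs.
A + A = {6, 9, 12, 15, 18, 21, 22, 24, 25, 28, 31, 38}, so |A + A| = 12.
K = |A + A| / |A| = 12/5 (already in lowest terms) ≈ 2.4000.
Reference: AP of size 5 gives K = 9/5 ≈ 1.8000; a fully generic set of size 5 gives K ≈ 3.0000.

|A| = 5, |A + A| = 12, K = 12/5.


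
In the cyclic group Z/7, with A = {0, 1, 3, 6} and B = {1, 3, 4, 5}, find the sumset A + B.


Work in Z/7Z: reduce every sum a + b modulo 7.
Enumerate all 16 pairs:
a = 0: 0+1=1, 0+3=3, 0+4=4, 0+5=5
a = 1: 1+1=2, 1+3=4, 1+4=5, 1+5=6
a = 3: 3+1=4, 3+3=6, 3+4=0, 3+5=1
a = 6: 6+1=0, 6+3=2, 6+4=3, 6+5=4
Distinct residues collected: {0, 1, 2, 3, 4, 5, 6}
|A + B| = 7 (out of 7 total residues).

A + B = {0, 1, 2, 3, 4, 5, 6}


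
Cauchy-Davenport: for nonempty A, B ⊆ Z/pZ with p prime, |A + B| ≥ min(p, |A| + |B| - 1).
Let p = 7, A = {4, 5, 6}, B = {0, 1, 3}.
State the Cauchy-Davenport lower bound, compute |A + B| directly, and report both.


Cauchy-Davenport: |A + B| ≥ min(p, |A| + |B| - 1) for A, B nonempty in Z/pZ.
|A| = 3, |B| = 3, p = 7.
CD lower bound = min(7, 3 + 3 - 1) = min(7, 5) = 5.
Compute A + B mod 7 directly:
a = 4: 4+0=4, 4+1=5, 4+3=0
a = 5: 5+0=5, 5+1=6, 5+3=1
a = 6: 6+0=6, 6+1=0, 6+3=2
A + B = {0, 1, 2, 4, 5, 6}, so |A + B| = 6.
Verify: 6 ≥ 5? Yes ✓.

CD lower bound = 5, actual |A + B| = 6.


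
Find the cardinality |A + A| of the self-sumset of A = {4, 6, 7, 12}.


A + A = {a + a' : a, a' ∈ A}; |A| = 4.
General bounds: 2|A| - 1 ≤ |A + A| ≤ |A|(|A|+1)/2, i.e. 7 ≤ |A + A| ≤ 10.
Lower bound 2|A|-1 is attained iff A is an arithmetic progression.
Enumerate sums a + a' for a ≤ a' (symmetric, so this suffices):
a = 4: 4+4=8, 4+6=10, 4+7=11, 4+12=16
a = 6: 6+6=12, 6+7=13, 6+12=18
a = 7: 7+7=14, 7+12=19
a = 12: 12+12=24
Distinct sums: {8, 10, 11, 12, 13, 14, 16, 18, 19, 24}
|A + A| = 10

|A + A| = 10


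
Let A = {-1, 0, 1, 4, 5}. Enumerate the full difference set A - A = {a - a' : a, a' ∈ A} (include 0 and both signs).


A - A = {a - a' : a, a' ∈ A}.
Compute a - a' for each ordered pair (a, a'):
a = -1: -1--1=0, -1-0=-1, -1-1=-2, -1-4=-5, -1-5=-6
a = 0: 0--1=1, 0-0=0, 0-1=-1, 0-4=-4, 0-5=-5
a = 1: 1--1=2, 1-0=1, 1-1=0, 1-4=-3, 1-5=-4
a = 4: 4--1=5, 4-0=4, 4-1=3, 4-4=0, 4-5=-1
a = 5: 5--1=6, 5-0=5, 5-1=4, 5-4=1, 5-5=0
Collecting distinct values (and noting 0 appears from a-a):
A - A = {-6, -5, -4, -3, -2, -1, 0, 1, 2, 3, 4, 5, 6}
|A - A| = 13

A - A = {-6, -5, -4, -3, -2, -1, 0, 1, 2, 3, 4, 5, 6}


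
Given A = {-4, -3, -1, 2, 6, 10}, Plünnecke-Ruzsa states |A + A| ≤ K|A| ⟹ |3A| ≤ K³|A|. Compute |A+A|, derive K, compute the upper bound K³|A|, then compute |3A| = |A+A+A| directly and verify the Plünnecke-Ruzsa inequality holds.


|A| = 6.
Step 1: Compute A + A by enumerating all 36 pairs.
A + A = {-8, -7, -6, -5, -4, -2, -1, 1, 2, 3, 4, 5, 6, 7, 8, 9, 12, 16, 20}, so |A + A| = 19.
Step 2: Doubling constant K = |A + A|/|A| = 19/6 = 19/6 ≈ 3.1667.
Step 3: Plünnecke-Ruzsa gives |3A| ≤ K³·|A| = (3.1667)³ · 6 ≈ 190.5278.
Step 4: Compute 3A = A + A + A directly by enumerating all triples (a,b,c) ∈ A³; |3A| = 35.
Step 5: Check 35 ≤ 190.5278? Yes ✓.

K = 19/6, Plünnecke-Ruzsa bound K³|A| ≈ 190.5278, |3A| = 35, inequality holds.


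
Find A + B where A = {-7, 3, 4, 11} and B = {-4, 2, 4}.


A + B = {a + b : a ∈ A, b ∈ B}.
Enumerate all |A|·|B| = 4·3 = 12 pairs (a, b) and collect distinct sums.
a = -7: -7+-4=-11, -7+2=-5, -7+4=-3
a = 3: 3+-4=-1, 3+2=5, 3+4=7
a = 4: 4+-4=0, 4+2=6, 4+4=8
a = 11: 11+-4=7, 11+2=13, 11+4=15
Collecting distinct sums: A + B = {-11, -5, -3, -1, 0, 5, 6, 7, 8, 13, 15}
|A + B| = 11

A + B = {-11, -5, -3, -1, 0, 5, 6, 7, 8, 13, 15}


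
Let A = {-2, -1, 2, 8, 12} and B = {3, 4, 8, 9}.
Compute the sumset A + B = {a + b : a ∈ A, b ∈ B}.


A + B = {a + b : a ∈ A, b ∈ B}.
Enumerate all |A|·|B| = 5·4 = 20 pairs (a, b) and collect distinct sums.
a = -2: -2+3=1, -2+4=2, -2+8=6, -2+9=7
a = -1: -1+3=2, -1+4=3, -1+8=7, -1+9=8
a = 2: 2+3=5, 2+4=6, 2+8=10, 2+9=11
a = 8: 8+3=11, 8+4=12, 8+8=16, 8+9=17
a = 12: 12+3=15, 12+4=16, 12+8=20, 12+9=21
Collecting distinct sums: A + B = {1, 2, 3, 5, 6, 7, 8, 10, 11, 12, 15, 16, 17, 20, 21}
|A + B| = 15

A + B = {1, 2, 3, 5, 6, 7, 8, 10, 11, 12, 15, 16, 17, 20, 21}


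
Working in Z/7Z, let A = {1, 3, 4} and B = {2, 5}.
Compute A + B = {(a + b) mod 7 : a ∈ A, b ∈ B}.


Work in Z/7Z: reduce every sum a + b modulo 7.
Enumerate all 6 pairs:
a = 1: 1+2=3, 1+5=6
a = 3: 3+2=5, 3+5=1
a = 4: 4+2=6, 4+5=2
Distinct residues collected: {1, 2, 3, 5, 6}
|A + B| = 5 (out of 7 total residues).

A + B = {1, 2, 3, 5, 6}


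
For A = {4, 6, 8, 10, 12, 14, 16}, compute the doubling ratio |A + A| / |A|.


|A| = 7.
Compute A + A by enumerating all 49 pairs.
A + A = {8, 10, 12, 14, 16, 18, 20, 22, 24, 26, 28, 30, 32}, so |A + A| = 13.
K = |A + A| / |A| = 13/7 (already in lowest terms) ≈ 1.8571.
Reference: AP of size 7 gives K = 13/7 ≈ 1.8571; a fully generic set of size 7 gives K ≈ 4.0000.

|A| = 7, |A + A| = 13, K = 13/7.


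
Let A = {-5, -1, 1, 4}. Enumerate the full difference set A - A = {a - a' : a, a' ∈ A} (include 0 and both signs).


A - A = {a - a' : a, a' ∈ A}.
Compute a - a' for each ordered pair (a, a'):
a = -5: -5--5=0, -5--1=-4, -5-1=-6, -5-4=-9
a = -1: -1--5=4, -1--1=0, -1-1=-2, -1-4=-5
a = 1: 1--5=6, 1--1=2, 1-1=0, 1-4=-3
a = 4: 4--5=9, 4--1=5, 4-1=3, 4-4=0
Collecting distinct values (and noting 0 appears from a-a):
A - A = {-9, -6, -5, -4, -3, -2, 0, 2, 3, 4, 5, 6, 9}
|A - A| = 13

A - A = {-9, -6, -5, -4, -3, -2, 0, 2, 3, 4, 5, 6, 9}


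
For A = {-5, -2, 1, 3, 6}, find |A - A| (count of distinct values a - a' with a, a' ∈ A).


A - A = {a - a' : a, a' ∈ A}; |A| = 5.
Bounds: 2|A|-1 ≤ |A - A| ≤ |A|² - |A| + 1, i.e. 9 ≤ |A - A| ≤ 21.
Note: 0 ∈ A - A always (from a - a). The set is symmetric: if d ∈ A - A then -d ∈ A - A.
Enumerate nonzero differences d = a - a' with a > a' (then include -d):
Positive differences: {2, 3, 5, 6, 8, 11}
Full difference set: {0} ∪ (positive diffs) ∪ (negative diffs).
|A - A| = 1 + 2·6 = 13 (matches direct enumeration: 13).

|A - A| = 13


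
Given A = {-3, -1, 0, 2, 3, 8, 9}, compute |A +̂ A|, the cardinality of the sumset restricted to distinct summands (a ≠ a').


Restricted sumset: A +̂ A = {a + a' : a ∈ A, a' ∈ A, a ≠ a'}.
Equivalently, take A + A and drop any sum 2a that is achievable ONLY as a + a for a ∈ A (i.e. sums representable only with equal summands).
Enumerate pairs (a, a') with a < a' (symmetric, so each unordered pair gives one sum; this covers all a ≠ a'):
  -3 + -1 = -4
  -3 + 0 = -3
  -3 + 2 = -1
  -3 + 3 = 0
  -3 + 8 = 5
  -3 + 9 = 6
  -1 + 0 = -1
  -1 + 2 = 1
  -1 + 3 = 2
  -1 + 8 = 7
  -1 + 9 = 8
  0 + 2 = 2
  0 + 3 = 3
  0 + 8 = 8
  0 + 9 = 9
  2 + 3 = 5
  2 + 8 = 10
  2 + 9 = 11
  3 + 8 = 11
  3 + 9 = 12
  8 + 9 = 17
Collected distinct sums: {-4, -3, -1, 0, 1, 2, 3, 5, 6, 7, 8, 9, 10, 11, 12, 17}
|A +̂ A| = 16
(Reference bound: |A +̂ A| ≥ 2|A| - 3 for |A| ≥ 2, with |A| = 7 giving ≥ 11.)

|A +̂ A| = 16


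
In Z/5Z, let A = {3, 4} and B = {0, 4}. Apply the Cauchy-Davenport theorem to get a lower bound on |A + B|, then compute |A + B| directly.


Cauchy-Davenport: |A + B| ≥ min(p, |A| + |B| - 1) for A, B nonempty in Z/pZ.
|A| = 2, |B| = 2, p = 5.
CD lower bound = min(5, 2 + 2 - 1) = min(5, 3) = 3.
Compute A + B mod 5 directly:
a = 3: 3+0=3, 3+4=2
a = 4: 4+0=4, 4+4=3
A + B = {2, 3, 4}, so |A + B| = 3.
Verify: 3 ≥ 3? Yes ✓.

CD lower bound = 3, actual |A + B| = 3.


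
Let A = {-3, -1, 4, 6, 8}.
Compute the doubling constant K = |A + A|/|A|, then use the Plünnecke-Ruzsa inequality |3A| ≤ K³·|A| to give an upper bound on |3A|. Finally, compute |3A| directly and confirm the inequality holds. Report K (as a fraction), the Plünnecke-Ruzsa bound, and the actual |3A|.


|A| = 5.
Step 1: Compute A + A by enumerating all 25 pairs.
A + A = {-6, -4, -2, 1, 3, 5, 7, 8, 10, 12, 14, 16}, so |A + A| = 12.
Step 2: Doubling constant K = |A + A|/|A| = 12/5 = 12/5 ≈ 2.4000.
Step 3: Plünnecke-Ruzsa gives |3A| ≤ K³·|A| = (2.4000)³ · 5 ≈ 69.1200.
Step 4: Compute 3A = A + A + A directly by enumerating all triples (a,b,c) ∈ A³; |3A| = 22.
Step 5: Check 22 ≤ 69.1200? Yes ✓.

K = 12/5, Plünnecke-Ruzsa bound K³|A| ≈ 69.1200, |3A| = 22, inequality holds.


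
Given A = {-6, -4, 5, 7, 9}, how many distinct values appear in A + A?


A + A = {a + a' : a, a' ∈ A}; |A| = 5.
General bounds: 2|A| - 1 ≤ |A + A| ≤ |A|(|A|+1)/2, i.e. 9 ≤ |A + A| ≤ 15.
Lower bound 2|A|-1 is attained iff A is an arithmetic progression.
Enumerate sums a + a' for a ≤ a' (symmetric, so this suffices):
a = -6: -6+-6=-12, -6+-4=-10, -6+5=-1, -6+7=1, -6+9=3
a = -4: -4+-4=-8, -4+5=1, -4+7=3, -4+9=5
a = 5: 5+5=10, 5+7=12, 5+9=14
a = 7: 7+7=14, 7+9=16
a = 9: 9+9=18
Distinct sums: {-12, -10, -8, -1, 1, 3, 5, 10, 12, 14, 16, 18}
|A + A| = 12

|A + A| = 12


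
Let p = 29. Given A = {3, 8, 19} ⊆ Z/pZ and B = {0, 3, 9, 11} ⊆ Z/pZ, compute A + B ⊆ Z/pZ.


Work in Z/29Z: reduce every sum a + b modulo 29.
Enumerate all 12 pairs:
a = 3: 3+0=3, 3+3=6, 3+9=12, 3+11=14
a = 8: 8+0=8, 8+3=11, 8+9=17, 8+11=19
a = 19: 19+0=19, 19+3=22, 19+9=28, 19+11=1
Distinct residues collected: {1, 3, 6, 8, 11, 12, 14, 17, 19, 22, 28}
|A + B| = 11 (out of 29 total residues).

A + B = {1, 3, 6, 8, 11, 12, 14, 17, 19, 22, 28}


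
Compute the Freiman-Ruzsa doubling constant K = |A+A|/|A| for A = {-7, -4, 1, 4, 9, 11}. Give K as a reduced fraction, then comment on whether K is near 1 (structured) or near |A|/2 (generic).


|A| = 6.
Compute A + A by enumerating all 36 pairs.
A + A = {-14, -11, -8, -6, -3, 0, 2, 4, 5, 7, 8, 10, 12, 13, 15, 18, 20, 22}, so |A + A| = 18.
K = |A + A| / |A| = 18/6 = 3/1 ≈ 3.0000.
Reference: AP of size 6 gives K = 11/6 ≈ 1.8333; a fully generic set of size 6 gives K ≈ 3.5000.

|A| = 6, |A + A| = 18, K = 18/6 = 3/1.


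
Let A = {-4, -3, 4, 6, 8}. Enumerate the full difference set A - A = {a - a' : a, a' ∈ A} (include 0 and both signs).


A - A = {a - a' : a, a' ∈ A}.
Compute a - a' for each ordered pair (a, a'):
a = -4: -4--4=0, -4--3=-1, -4-4=-8, -4-6=-10, -4-8=-12
a = -3: -3--4=1, -3--3=0, -3-4=-7, -3-6=-9, -3-8=-11
a = 4: 4--4=8, 4--3=7, 4-4=0, 4-6=-2, 4-8=-4
a = 6: 6--4=10, 6--3=9, 6-4=2, 6-6=0, 6-8=-2
a = 8: 8--4=12, 8--3=11, 8-4=4, 8-6=2, 8-8=0
Collecting distinct values (and noting 0 appears from a-a):
A - A = {-12, -11, -10, -9, -8, -7, -4, -2, -1, 0, 1, 2, 4, 7, 8, 9, 10, 11, 12}
|A - A| = 19

A - A = {-12, -11, -10, -9, -8, -7, -4, -2, -1, 0, 1, 2, 4, 7, 8, 9, 10, 11, 12}


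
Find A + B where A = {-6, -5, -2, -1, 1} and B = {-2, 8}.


A + B = {a + b : a ∈ A, b ∈ B}.
Enumerate all |A|·|B| = 5·2 = 10 pairs (a, b) and collect distinct sums.
a = -6: -6+-2=-8, -6+8=2
a = -5: -5+-2=-7, -5+8=3
a = -2: -2+-2=-4, -2+8=6
a = -1: -1+-2=-3, -1+8=7
a = 1: 1+-2=-1, 1+8=9
Collecting distinct sums: A + B = {-8, -7, -4, -3, -1, 2, 3, 6, 7, 9}
|A + B| = 10

A + B = {-8, -7, -4, -3, -1, 2, 3, 6, 7, 9}


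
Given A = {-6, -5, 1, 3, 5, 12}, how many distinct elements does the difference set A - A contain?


A - A = {a - a' : a, a' ∈ A}; |A| = 6.
Bounds: 2|A|-1 ≤ |A - A| ≤ |A|² - |A| + 1, i.e. 11 ≤ |A - A| ≤ 31.
Note: 0 ∈ A - A always (from a - a). The set is symmetric: if d ∈ A - A then -d ∈ A - A.
Enumerate nonzero differences d = a - a' with a > a' (then include -d):
Positive differences: {1, 2, 4, 6, 7, 8, 9, 10, 11, 17, 18}
Full difference set: {0} ∪ (positive diffs) ∪ (negative diffs).
|A - A| = 1 + 2·11 = 23 (matches direct enumeration: 23).

|A - A| = 23


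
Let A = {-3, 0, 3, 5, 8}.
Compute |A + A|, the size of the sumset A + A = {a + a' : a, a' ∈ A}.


A + A = {a + a' : a, a' ∈ A}; |A| = 5.
General bounds: 2|A| - 1 ≤ |A + A| ≤ |A|(|A|+1)/2, i.e. 9 ≤ |A + A| ≤ 15.
Lower bound 2|A|-1 is attained iff A is an arithmetic progression.
Enumerate sums a + a' for a ≤ a' (symmetric, so this suffices):
a = -3: -3+-3=-6, -3+0=-3, -3+3=0, -3+5=2, -3+8=5
a = 0: 0+0=0, 0+3=3, 0+5=5, 0+8=8
a = 3: 3+3=6, 3+5=8, 3+8=11
a = 5: 5+5=10, 5+8=13
a = 8: 8+8=16
Distinct sums: {-6, -3, 0, 2, 3, 5, 6, 8, 10, 11, 13, 16}
|A + A| = 12

|A + A| = 12


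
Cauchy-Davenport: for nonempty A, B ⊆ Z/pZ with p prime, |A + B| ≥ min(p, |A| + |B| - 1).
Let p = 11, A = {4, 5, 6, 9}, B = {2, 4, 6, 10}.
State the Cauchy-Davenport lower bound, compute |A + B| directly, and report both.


Cauchy-Davenport: |A + B| ≥ min(p, |A| + |B| - 1) for A, B nonempty in Z/pZ.
|A| = 4, |B| = 4, p = 11.
CD lower bound = min(11, 4 + 4 - 1) = min(11, 7) = 7.
Compute A + B mod 11 directly:
a = 4: 4+2=6, 4+4=8, 4+6=10, 4+10=3
a = 5: 5+2=7, 5+4=9, 5+6=0, 5+10=4
a = 6: 6+2=8, 6+4=10, 6+6=1, 6+10=5
a = 9: 9+2=0, 9+4=2, 9+6=4, 9+10=8
A + B = {0, 1, 2, 3, 4, 5, 6, 7, 8, 9, 10}, so |A + B| = 11.
Verify: 11 ≥ 7? Yes ✓.

CD lower bound = 7, actual |A + B| = 11.


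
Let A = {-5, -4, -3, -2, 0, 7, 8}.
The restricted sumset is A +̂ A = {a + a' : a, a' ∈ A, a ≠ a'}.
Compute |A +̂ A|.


Restricted sumset: A +̂ A = {a + a' : a ∈ A, a' ∈ A, a ≠ a'}.
Equivalently, take A + A and drop any sum 2a that is achievable ONLY as a + a for a ∈ A (i.e. sums representable only with equal summands).
Enumerate pairs (a, a') with a < a' (symmetric, so each unordered pair gives one sum; this covers all a ≠ a'):
  -5 + -4 = -9
  -5 + -3 = -8
  -5 + -2 = -7
  -5 + 0 = -5
  -5 + 7 = 2
  -5 + 8 = 3
  -4 + -3 = -7
  -4 + -2 = -6
  -4 + 0 = -4
  -4 + 7 = 3
  -4 + 8 = 4
  -3 + -2 = -5
  -3 + 0 = -3
  -3 + 7 = 4
  -3 + 8 = 5
  -2 + 0 = -2
  -2 + 7 = 5
  -2 + 8 = 6
  0 + 7 = 7
  0 + 8 = 8
  7 + 8 = 15
Collected distinct sums: {-9, -8, -7, -6, -5, -4, -3, -2, 2, 3, 4, 5, 6, 7, 8, 15}
|A +̂ A| = 16
(Reference bound: |A +̂ A| ≥ 2|A| - 3 for |A| ≥ 2, with |A| = 7 giving ≥ 11.)

|A +̂ A| = 16


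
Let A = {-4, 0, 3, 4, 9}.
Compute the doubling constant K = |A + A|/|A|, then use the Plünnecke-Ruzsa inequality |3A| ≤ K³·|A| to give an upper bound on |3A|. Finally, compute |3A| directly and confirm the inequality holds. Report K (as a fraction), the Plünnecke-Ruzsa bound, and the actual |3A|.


|A| = 5.
Step 1: Compute A + A by enumerating all 25 pairs.
A + A = {-8, -4, -1, 0, 3, 4, 5, 6, 7, 8, 9, 12, 13, 18}, so |A + A| = 14.
Step 2: Doubling constant K = |A + A|/|A| = 14/5 = 14/5 ≈ 2.8000.
Step 3: Plünnecke-Ruzsa gives |3A| ≤ K³·|A| = (2.8000)³ · 5 ≈ 109.7600.
Step 4: Compute 3A = A + A + A directly by enumerating all triples (a,b,c) ∈ A³; |3A| = 27.
Step 5: Check 27 ≤ 109.7600? Yes ✓.

K = 14/5, Plünnecke-Ruzsa bound K³|A| ≈ 109.7600, |3A| = 27, inequality holds.


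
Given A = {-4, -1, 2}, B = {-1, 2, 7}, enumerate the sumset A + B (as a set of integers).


A + B = {a + b : a ∈ A, b ∈ B}.
Enumerate all |A|·|B| = 3·3 = 9 pairs (a, b) and collect distinct sums.
a = -4: -4+-1=-5, -4+2=-2, -4+7=3
a = -1: -1+-1=-2, -1+2=1, -1+7=6
a = 2: 2+-1=1, 2+2=4, 2+7=9
Collecting distinct sums: A + B = {-5, -2, 1, 3, 4, 6, 9}
|A + B| = 7

A + B = {-5, -2, 1, 3, 4, 6, 9}


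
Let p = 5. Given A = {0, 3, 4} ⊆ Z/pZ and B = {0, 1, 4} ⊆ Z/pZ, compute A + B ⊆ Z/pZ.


Work in Z/5Z: reduce every sum a + b modulo 5.
Enumerate all 9 pairs:
a = 0: 0+0=0, 0+1=1, 0+4=4
a = 3: 3+0=3, 3+1=4, 3+4=2
a = 4: 4+0=4, 4+1=0, 4+4=3
Distinct residues collected: {0, 1, 2, 3, 4}
|A + B| = 5 (out of 5 total residues).

A + B = {0, 1, 2, 3, 4}


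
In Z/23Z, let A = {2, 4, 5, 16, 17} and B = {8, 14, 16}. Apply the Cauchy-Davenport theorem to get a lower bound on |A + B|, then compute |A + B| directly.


Cauchy-Davenport: |A + B| ≥ min(p, |A| + |B| - 1) for A, B nonempty in Z/pZ.
|A| = 5, |B| = 3, p = 23.
CD lower bound = min(23, 5 + 3 - 1) = min(23, 7) = 7.
Compute A + B mod 23 directly:
a = 2: 2+8=10, 2+14=16, 2+16=18
a = 4: 4+8=12, 4+14=18, 4+16=20
a = 5: 5+8=13, 5+14=19, 5+16=21
a = 16: 16+8=1, 16+14=7, 16+16=9
a = 17: 17+8=2, 17+14=8, 17+16=10
A + B = {1, 2, 7, 8, 9, 10, 12, 13, 16, 18, 19, 20, 21}, so |A + B| = 13.
Verify: 13 ≥ 7? Yes ✓.

CD lower bound = 7, actual |A + B| = 13.


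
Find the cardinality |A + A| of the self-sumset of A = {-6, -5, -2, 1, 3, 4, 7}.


A + A = {a + a' : a, a' ∈ A}; |A| = 7.
General bounds: 2|A| - 1 ≤ |A + A| ≤ |A|(|A|+1)/2, i.e. 13 ≤ |A + A| ≤ 28.
Lower bound 2|A|-1 is attained iff A is an arithmetic progression.
Enumerate sums a + a' for a ≤ a' (symmetric, so this suffices):
a = -6: -6+-6=-12, -6+-5=-11, -6+-2=-8, -6+1=-5, -6+3=-3, -6+4=-2, -6+7=1
a = -5: -5+-5=-10, -5+-2=-7, -5+1=-4, -5+3=-2, -5+4=-1, -5+7=2
a = -2: -2+-2=-4, -2+1=-1, -2+3=1, -2+4=2, -2+7=5
a = 1: 1+1=2, 1+3=4, 1+4=5, 1+7=8
a = 3: 3+3=6, 3+4=7, 3+7=10
a = 4: 4+4=8, 4+7=11
a = 7: 7+7=14
Distinct sums: {-12, -11, -10, -8, -7, -5, -4, -3, -2, -1, 1, 2, 4, 5, 6, 7, 8, 10, 11, 14}
|A + A| = 20

|A + A| = 20


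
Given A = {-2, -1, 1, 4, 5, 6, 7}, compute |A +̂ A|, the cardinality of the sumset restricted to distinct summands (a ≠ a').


Restricted sumset: A +̂ A = {a + a' : a ∈ A, a' ∈ A, a ≠ a'}.
Equivalently, take A + A and drop any sum 2a that is achievable ONLY as a + a for a ∈ A (i.e. sums representable only with equal summands).
Enumerate pairs (a, a') with a < a' (symmetric, so each unordered pair gives one sum; this covers all a ≠ a'):
  -2 + -1 = -3
  -2 + 1 = -1
  -2 + 4 = 2
  -2 + 5 = 3
  -2 + 6 = 4
  -2 + 7 = 5
  -1 + 1 = 0
  -1 + 4 = 3
  -1 + 5 = 4
  -1 + 6 = 5
  -1 + 7 = 6
  1 + 4 = 5
  1 + 5 = 6
  1 + 6 = 7
  1 + 7 = 8
  4 + 5 = 9
  4 + 6 = 10
  4 + 7 = 11
  5 + 6 = 11
  5 + 7 = 12
  6 + 7 = 13
Collected distinct sums: {-3, -1, 0, 2, 3, 4, 5, 6, 7, 8, 9, 10, 11, 12, 13}
|A +̂ A| = 15
(Reference bound: |A +̂ A| ≥ 2|A| - 3 for |A| ≥ 2, with |A| = 7 giving ≥ 11.)

|A +̂ A| = 15
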